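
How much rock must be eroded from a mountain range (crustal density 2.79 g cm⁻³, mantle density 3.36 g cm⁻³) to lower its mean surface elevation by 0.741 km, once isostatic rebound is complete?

4.37 km

Net drop Δ = e − u = e − e ρ_c/ρ_m = e (ρ_m − ρ_c)/ρ_m.
e = Δ ρ_m/(ρ_m − ρ_c) = 0.741 km × 3.36/0.57 = 4.37 km.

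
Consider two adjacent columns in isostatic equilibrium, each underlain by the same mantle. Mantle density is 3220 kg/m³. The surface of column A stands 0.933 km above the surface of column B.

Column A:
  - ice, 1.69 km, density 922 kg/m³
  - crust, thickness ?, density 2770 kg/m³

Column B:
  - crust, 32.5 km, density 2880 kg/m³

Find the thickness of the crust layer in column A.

22.6 km

Take the compensation level at the base of the deeper column (depth z_c below the surface of column A) and equate Σ ρ_i t_i down to z_c; mantle fills any gap and the z_c terms cancel.
Column A: 1.69×922 + x×2770 + (z_c − 1.69 − x)×3220
Column B: 0.933×0 + 32.5×2880 + (z_c − 0.933 − 32.5)×3220
The z_c×3220 term appears on both sides and cancels. Collect the known terms of each column as K = Σ(ρt)_known − 3220 × (depth of known layers): K_A = 1558.18 − 3220×1.69 = −3883.62; K_B = 93600 − 3220×(0.933 + 32.5) = −14054.26.
Balance: K_A − x×(3220 − 2770) = K_B, so x = (K_A − K_B)/(3220 − 2770) = 10170.6/450 = 22.6 km.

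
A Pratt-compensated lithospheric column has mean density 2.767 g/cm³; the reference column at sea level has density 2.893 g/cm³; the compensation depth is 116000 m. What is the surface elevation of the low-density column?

5280 m

ρ_ref D = ρ (D + h) → h = D (ρ_ref − ρ)/ρ.
h = 116000 m × (2.893 − 2.767)/2.767 = 5280 m.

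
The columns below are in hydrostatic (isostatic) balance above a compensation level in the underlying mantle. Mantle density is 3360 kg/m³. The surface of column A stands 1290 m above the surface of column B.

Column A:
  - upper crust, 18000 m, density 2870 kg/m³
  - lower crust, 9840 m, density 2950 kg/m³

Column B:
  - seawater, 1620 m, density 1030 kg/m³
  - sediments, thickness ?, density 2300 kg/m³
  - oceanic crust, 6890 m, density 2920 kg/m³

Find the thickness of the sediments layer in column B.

Take the compensation level at the base of the deeper column (depth z_c below the surface of column A) and equate Σ ρ_i t_i down to z_c; mantle fills any gap and the z_c terms cancel.
Column A: 18000×2870 + 9840×2950 + (z_c − 27840)×3360
Column B: 1290×0 + 1620×1030 + x×2300 + 6890×2920 + (z_c − 1290 − 8510 − x)×3360
The z_c×3360 term appears on both sides and cancels. Collect the known terms of each column as K = Σ(ρt)_known − 3360 × (depth of known layers): K_A = 80688000 − 3360×27840 = −12854400; K_B = 21787400 − 3360×(1290 + 8510) = −11140600.
Balance: K_A = K_B − x×(3360 − 2300), so x = (K_B − K_A)/(3360 − 2300) = 1713800/1060 = 1620 m.

1620 m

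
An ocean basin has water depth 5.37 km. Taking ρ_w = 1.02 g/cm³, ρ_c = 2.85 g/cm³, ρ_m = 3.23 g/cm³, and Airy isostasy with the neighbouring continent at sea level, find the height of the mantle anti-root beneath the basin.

25.9 km

Isostatic balance requires: replacing crust with seawater at the top is compensated by replacing crust with mantle at the base: d (ρ_c − ρ_w) = a (ρ_m − ρ_c).
a = d (ρ_c − ρ_w)/(ρ_m − ρ_c) = 5.37 km × 1.83/0.38 = 25.9 km.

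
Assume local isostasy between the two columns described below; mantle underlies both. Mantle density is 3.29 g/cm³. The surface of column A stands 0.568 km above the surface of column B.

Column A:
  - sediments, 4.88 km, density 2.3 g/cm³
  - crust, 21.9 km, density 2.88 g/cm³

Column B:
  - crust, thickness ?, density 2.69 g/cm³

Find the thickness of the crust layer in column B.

Take the compensation level at the base of the deeper column (depth z_c below the surface of column A) and equate Σ ρ_i t_i down to z_c; mantle fills any gap and the z_c terms cancel.
Column A: 4.88×2.3 + 21.9×2.88 + (z_c − 26.78)×3.29
Column B: 0.568×0 + x×2.69 + (z_c − 0.568 − 0 − x)×3.29
The z_c×3.29 term appears on both sides and cancels. Collect the known terms of each column as K = Σ(ρt)_known − 3.29 × (depth of known layers): K_A = 74.296 − 3.29×26.78 = −13.8102; K_B = 0 − 3.29×(0.568 + 0) = −1.86872.
Balance: K_A = K_B − x×(3.29 − 2.69), so x = (K_B − K_A)/(3.29 − 2.69) = 11.9415/0.6 = 19.9 km.

19.9 km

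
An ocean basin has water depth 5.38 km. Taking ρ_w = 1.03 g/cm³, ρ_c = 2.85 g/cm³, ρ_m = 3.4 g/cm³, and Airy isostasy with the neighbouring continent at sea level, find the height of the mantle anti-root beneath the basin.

17.8 km

By Archimedes' principle applied to the lithosphere: replacing crust with seawater at the top is compensated by replacing crust with mantle at the base: d (ρ_c − ρ_w) = a (ρ_m − ρ_c).
a = d (ρ_c − ρ_w)/(ρ_m − ρ_c) = 5.38 km × 1.82/0.55 = 17.8 km.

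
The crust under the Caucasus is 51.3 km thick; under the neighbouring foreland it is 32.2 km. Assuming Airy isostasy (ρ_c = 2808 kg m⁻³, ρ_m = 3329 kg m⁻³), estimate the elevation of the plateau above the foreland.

2.99 km

Excess crust Δ = 51.3 km − 32.2 km = 19.1 km, split between elevation h and root r with h + r = Δ.
Airy balance ρ_c h = (ρ_m − ρ_c) r gives r = h ρ_c/(ρ_m − ρ_c), so h (1 + ρ_c/(ρ_m − ρ_c)) = Δ, i.e. h = Δ (ρ_m − ρ_c)/ρ_m.
h = 19.1 km × 521/3329 = 2.99 km.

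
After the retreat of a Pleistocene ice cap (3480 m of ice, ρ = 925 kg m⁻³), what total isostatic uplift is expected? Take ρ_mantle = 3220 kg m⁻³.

1000 m

Removing the load lets mantle flow back in; uplift u satisfies ρ_ice t = ρ_m u.
u = t ρ_ice/ρ_m = 3480 m × 925/3220 = 1000 m.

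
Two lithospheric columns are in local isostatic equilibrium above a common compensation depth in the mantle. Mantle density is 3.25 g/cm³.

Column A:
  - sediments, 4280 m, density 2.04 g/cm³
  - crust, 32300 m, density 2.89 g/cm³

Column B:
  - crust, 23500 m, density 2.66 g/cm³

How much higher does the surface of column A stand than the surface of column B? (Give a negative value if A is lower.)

905 m

For any compensation level in the mantle, the mantle terms cancel and isostasy reduces to e = (Σt_A − Σt_B) − (Σ(ρt)_A − Σ(ρt)_B) / ρ_m.
Σt_A = 36580 m; Σt_B = 23500 m; Σ(ρt)_A = 102078.2; Σ(ρt)_B = 62510 (in m·g/cm³).
e = (36580 − 23500) − (102078.2 − 62510) / 3.25 = 905 m.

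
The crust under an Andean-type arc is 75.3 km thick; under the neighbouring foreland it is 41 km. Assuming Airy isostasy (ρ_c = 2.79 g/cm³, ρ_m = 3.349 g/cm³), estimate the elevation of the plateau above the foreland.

Excess crust Δ = 75.3 km − 41 km = 34.3 km, split between elevation h and root r with h + r = Δ.
Airy balance ρ_c h = (ρ_m − ρ_c) r gives r = h ρ_c/(ρ_m − ρ_c), so h (1 + ρ_c/(ρ_m − ρ_c)) = Δ, i.e. h = Δ (ρ_m − ρ_c)/ρ_m.
h = 34.3 km × 0.559/3.349 = 5.73 km.

5.73 km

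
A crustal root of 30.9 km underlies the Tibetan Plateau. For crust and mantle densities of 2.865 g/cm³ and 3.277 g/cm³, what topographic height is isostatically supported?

4.44 km

Isostatic balance requires: ρ_c h = (ρ_m − ρ_c) r.
h = r (ρ_m − ρ_c) / ρ_c = 30.9 km × (3.277 − 2.865) / 2.865 = 4.44 km.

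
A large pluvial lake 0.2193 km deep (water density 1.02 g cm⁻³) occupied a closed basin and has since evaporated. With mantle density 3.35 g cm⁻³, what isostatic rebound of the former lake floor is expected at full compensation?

0.0668 km

u = d ρ_w/ρ_m = 0.2193 km × 1.02/3.35 = 0.0668 km.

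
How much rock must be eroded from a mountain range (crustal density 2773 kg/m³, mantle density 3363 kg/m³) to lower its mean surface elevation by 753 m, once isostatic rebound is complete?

Net drop Δ = e − u = e − e ρ_c/ρ_m = e (ρ_m − ρ_c)/ρ_m.
e = Δ ρ_m/(ρ_m − ρ_c) = 753 m × 3363/590 = 4290 m.

4290 m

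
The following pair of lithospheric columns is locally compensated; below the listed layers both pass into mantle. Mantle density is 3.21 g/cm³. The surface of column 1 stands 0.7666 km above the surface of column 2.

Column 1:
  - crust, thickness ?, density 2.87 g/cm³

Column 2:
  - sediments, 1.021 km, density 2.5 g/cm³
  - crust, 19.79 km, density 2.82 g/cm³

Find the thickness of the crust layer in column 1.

32.1 km

Take the compensation level at the base of the deeper column (depth z_c below the surface of column 1) and equate Σ ρ_i t_i down to z_c; mantle fills any gap and the z_c terms cancel.
Column 1: x×2.87 + (z_c − 0 − x)×3.21
Column 2: 0.7666×0 + 1.021×2.5 + 19.79×2.82 + (z_c − 0.7666 − 20.811)×3.21
The z_c×3.21 term appears on both sides and cancels. Collect the known terms of each column as K = Σ(ρt)_known − 3.21 × (depth of known layers): K_1 = 0 − 3.21×0 = 0; K_2 = 58.3603 − 3.21×(0.7666 + 20.811) = −10.903796.
Balance: K_1 − x×(3.21 − 2.87) = K_2, so x = (K_1 − K_2)/(3.21 − 2.87) = 10.9038/0.34 = 32.1 km.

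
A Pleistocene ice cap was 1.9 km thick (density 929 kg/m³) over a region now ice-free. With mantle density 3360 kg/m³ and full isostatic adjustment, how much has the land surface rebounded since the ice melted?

Removing the load lets mantle flow back in; uplift u satisfies ρ_ice t = ρ_m u.
u = t ρ_ice/ρ_m = 1.9 km × 929/3360 = 0.525 km.

0.525 km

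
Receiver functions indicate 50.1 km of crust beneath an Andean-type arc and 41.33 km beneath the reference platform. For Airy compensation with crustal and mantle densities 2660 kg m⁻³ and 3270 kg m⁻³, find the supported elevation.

Excess crust Δ = 50.1 km − 41.33 km = 8.77 km, split between elevation h and root r with h + r = Δ.
Airy balance ρ_c h = (ρ_m − ρ_c) r gives r = h ρ_c/(ρ_m − ρ_c), so h (1 + ρ_c/(ρ_m − ρ_c)) = Δ, i.e. h = Δ (ρ_m − ρ_c)/ρ_m.
h = 8.77 km × 610/3270 = 1.64 km.

1.64 km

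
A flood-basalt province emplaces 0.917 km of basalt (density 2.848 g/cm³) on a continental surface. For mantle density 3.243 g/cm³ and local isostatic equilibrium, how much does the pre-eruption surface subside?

0.805 km

Subaerial loading: s = t ρ_load / ρ_m.
s = 0.917 km × 2.848/3.243 = 0.805 km.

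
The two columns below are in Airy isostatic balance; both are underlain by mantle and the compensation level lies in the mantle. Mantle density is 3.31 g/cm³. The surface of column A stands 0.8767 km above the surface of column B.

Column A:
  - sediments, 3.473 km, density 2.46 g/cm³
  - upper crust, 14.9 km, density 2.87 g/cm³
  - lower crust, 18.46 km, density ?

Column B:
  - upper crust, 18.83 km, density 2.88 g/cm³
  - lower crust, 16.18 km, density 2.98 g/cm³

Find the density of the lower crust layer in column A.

2.94 g/cm³

Take the compensation level at the base of the deeper column (depth z_c below the surface of column A) and equate Σ ρ_i t_i down to z_c; mantle fills any gap and the z_c terms cancel.
Column A: 3.473×2.46 + 14.9×2.87 + 18.46×ρ + (z_c − 36.833)×3.31
Column B: 0.8767×0 + 18.83×2.88 + 16.18×2.98 + (z_c − 0.8767 − 35.01)×3.31
The z_c×3.31 term appears on both sides and cancels. Collect the known terms of each column as K = Σ(ρt)_known − 3.31 × (depth of known layers): K_A = 51.30658 − 3.31×36.833 = −70.61065; K_B = 102.4468 − 3.31×(0.8767 + 35.01) = −16.338177.
Balance: K_A + 18.46×ρ = K_B, so ρ = (K_B − K_A)/18.46 = 54.2725/18.46 = 2.94 g/cm³.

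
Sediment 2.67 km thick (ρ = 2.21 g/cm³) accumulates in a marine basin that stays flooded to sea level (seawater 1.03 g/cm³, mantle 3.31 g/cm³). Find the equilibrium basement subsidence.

Submarine loading: the sediment displaces seawater, and the subsidence is in turn flooded, so s (ρ_m − ρ_w) = t (ρ_sed − ρ_w).
s = 2.67 km × (2.21 − 1.03) / (3.31 − 1.03) = 1.38 km.

1.38 km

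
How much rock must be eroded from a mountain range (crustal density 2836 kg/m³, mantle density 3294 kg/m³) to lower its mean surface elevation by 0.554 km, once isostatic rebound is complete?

3.98 km

Net drop Δ = e − u = e − e ρ_c/ρ_m = e (ρ_m − ρ_c)/ρ_m.
e = Δ ρ_m/(ρ_m − ρ_c) = 0.554 km × 3294/458 = 3.98 km.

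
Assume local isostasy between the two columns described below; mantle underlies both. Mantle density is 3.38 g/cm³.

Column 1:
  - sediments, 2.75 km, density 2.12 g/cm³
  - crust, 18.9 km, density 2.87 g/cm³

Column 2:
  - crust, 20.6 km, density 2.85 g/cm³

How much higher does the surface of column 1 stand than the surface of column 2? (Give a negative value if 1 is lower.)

0.647 km

For any compensation level in the mantle, the mantle terms cancel and isostasy reduces to e = (Σt_1 − Σt_2) − (Σ(ρt)_1 − Σ(ρt)_2) / ρ_m.
Σt_1 = 21.65 km; Σt_2 = 20.6 km; Σ(ρt)_1 = 60.073; Σ(ρt)_2 = 58.71 (in km·g/cm³).
e = (21.65 − 20.6) − (60.073 − 58.71) / 3.38 = 0.647 km.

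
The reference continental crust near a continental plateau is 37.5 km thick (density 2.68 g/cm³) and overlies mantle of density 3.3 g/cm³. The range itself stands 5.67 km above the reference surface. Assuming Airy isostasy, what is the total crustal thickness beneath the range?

Root depth r = h ρ_c / (ρ_m − ρ_c) = 5.67 km × 2.68 / 0.62 = 24.51 km.
Total thickness = T + h + r = 37.5 km + 5.67 km + 24.51 km = 67.7 km.

67.7 km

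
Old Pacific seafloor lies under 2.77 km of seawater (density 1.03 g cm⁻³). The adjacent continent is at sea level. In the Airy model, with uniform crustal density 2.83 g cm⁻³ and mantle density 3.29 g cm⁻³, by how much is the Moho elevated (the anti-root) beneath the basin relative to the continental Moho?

10.8 km

For local isostatic compensation: replacing crust with seawater at the top is compensated by replacing crust with mantle at the base: d (ρ_c − ρ_w) = a (ρ_m − ρ_c).
a = d (ρ_c − ρ_w)/(ρ_m − ρ_c) = 2.77 km × 1.8/0.46 = 10.8 km.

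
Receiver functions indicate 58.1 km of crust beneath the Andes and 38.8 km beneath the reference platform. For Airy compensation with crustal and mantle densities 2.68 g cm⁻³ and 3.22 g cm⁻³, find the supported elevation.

Excess crust Δ = 58.1 km − 38.8 km = 19.3 km, split between elevation h and root r with h + r = Δ.
Airy balance ρ_c h = (ρ_m − ρ_c) r gives r = h ρ_c/(ρ_m − ρ_c), so h (1 + ρ_c/(ρ_m − ρ_c)) = Δ, i.e. h = Δ (ρ_m − ρ_c)/ρ_m.
h = 19.3 km × 0.54/3.22 = 3.24 km.

3.24 km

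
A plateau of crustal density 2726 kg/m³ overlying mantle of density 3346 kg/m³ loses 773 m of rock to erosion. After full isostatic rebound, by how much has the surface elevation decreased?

143 m

Rebound u = e ρ_c/ρ_m = 773 m × 2726/3346 = 629.8 m.
Net surface drop = e − u = 773 m − 629.8 m = e (ρ_m − ρ_c)/ρ_m = 143 m.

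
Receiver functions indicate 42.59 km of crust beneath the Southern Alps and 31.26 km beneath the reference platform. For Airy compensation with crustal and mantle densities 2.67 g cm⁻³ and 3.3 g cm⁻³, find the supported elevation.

Excess crust Δ = 42.59 km − 31.26 km = 11.33 km, split between elevation h and root r with h + r = Δ.
Airy balance ρ_c h = (ρ_m − ρ_c) r gives r = h ρ_c/(ρ_m − ρ_c), so h (1 + ρ_c/(ρ_m − ρ_c)) = Δ, i.e. h = Δ (ρ_m − ρ_c)/ρ_m.
h = 11.33 km × 0.63/3.3 = 2.16 km.

2.16 km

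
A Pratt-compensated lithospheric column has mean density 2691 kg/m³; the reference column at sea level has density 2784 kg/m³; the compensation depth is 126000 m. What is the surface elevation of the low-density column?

4350 m

ρ_ref D = ρ (D + h) → h = D (ρ_ref − ρ)/ρ.
h = 126000 m × (2784 − 2691)/2691 = 4350 m.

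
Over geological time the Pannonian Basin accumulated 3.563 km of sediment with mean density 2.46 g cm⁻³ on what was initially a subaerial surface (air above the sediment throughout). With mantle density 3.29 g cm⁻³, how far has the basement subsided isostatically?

Subaerial load: s = t ρ_sed / ρ_m = 3.563 km × 2.46/3.29 = 2.66 km.

2.66 km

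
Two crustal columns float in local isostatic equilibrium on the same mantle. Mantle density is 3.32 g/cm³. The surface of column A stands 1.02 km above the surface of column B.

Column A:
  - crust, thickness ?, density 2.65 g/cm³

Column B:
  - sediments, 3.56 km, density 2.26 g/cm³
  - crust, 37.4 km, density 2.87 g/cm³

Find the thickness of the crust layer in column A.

Take the compensation level at the base of the deeper column (depth z_c below the surface of column A) and equate Σ ρ_i t_i down to z_c; mantle fills any gap and the z_c terms cancel.
Column A: x×2.65 + (z_c − 0 − x)×3.32
Column B: 1.02×0 + 3.56×2.26 + 37.4×2.87 + (z_c − 1.02 − 40.96)×3.32
The z_c×3.32 term appears on both sides and cancels. Collect the known terms of each column as K = Σ(ρt)_known − 3.32 × (depth of known layers): K_A = 0 − 3.32×0 = 0; K_B = 115.3836 − 3.32×(1.02 + 40.96) = −23.99.
Balance: K_A − x×(3.32 − 2.65) = K_B, so x = (K_A − K_B)/(3.32 − 2.65) = 23.99/0.67 = 35.8 km.

35.8 km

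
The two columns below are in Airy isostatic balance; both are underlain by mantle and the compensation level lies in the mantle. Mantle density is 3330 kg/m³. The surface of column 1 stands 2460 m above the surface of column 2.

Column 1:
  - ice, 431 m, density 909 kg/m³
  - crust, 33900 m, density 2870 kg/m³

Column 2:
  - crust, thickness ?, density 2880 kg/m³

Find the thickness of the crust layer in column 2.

18800 m

Take the compensation level at the base of the deeper column (depth z_c below the surface of column 1) and equate Σ ρ_i t_i down to z_c; mantle fills any gap and the z_c terms cancel.
Column 1: 431×909 + 33900×2870 + (z_c − 34331)×3330
Column 2: 2460×0 + x×2880 + (z_c − 2460 − 0 − x)×3330
The z_c×3330 term appears on both sides and cancels. Collect the known terms of each column as K = Σ(ρt)_known − 3330 × (depth of known layers): K_1 = 97684779 − 3330×34331 = −16637451; K_2 = 0 − 3330×(2460 + 0) = −8191800.
Balance: K_1 = K_2 − x×(3330 − 2880), so x = (K_2 − K_1)/(3330 − 2880) = 8445650/450 = 18800 m.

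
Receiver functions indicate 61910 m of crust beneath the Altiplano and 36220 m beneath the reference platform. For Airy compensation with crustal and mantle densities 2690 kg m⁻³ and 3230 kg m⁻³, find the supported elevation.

Excess crust Δ = 61910 m − 36220 m = 25690 m, split between elevation h and root r with h + r = Δ.
Airy balance ρ_c h = (ρ_m − ρ_c) r gives r = h ρ_c/(ρ_m − ρ_c), so h (1 + ρ_c/(ρ_m − ρ_c)) = Δ, i.e. h = Δ (ρ_m − ρ_c)/ρ_m.
h = 25690 m × 540/3230 = 4290 m.

4290 m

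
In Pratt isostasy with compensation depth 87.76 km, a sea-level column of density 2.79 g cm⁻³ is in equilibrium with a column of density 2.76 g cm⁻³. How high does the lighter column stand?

0.954 km

ρ_ref D = ρ (D + h) → h = D (ρ_ref − ρ)/ρ.
h = 87.76 km × (2.79 − 2.76)/2.76 = 0.954 km.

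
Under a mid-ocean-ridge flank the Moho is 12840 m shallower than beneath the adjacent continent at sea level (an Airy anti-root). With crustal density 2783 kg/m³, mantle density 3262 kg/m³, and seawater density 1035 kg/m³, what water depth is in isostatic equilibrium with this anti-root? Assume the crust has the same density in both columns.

3520 m

Replacing a thickness d of crust by seawater at the top must be balanced by replacing crust with mantle at the base: d (ρ_c − ρ_w) = a (ρ_m − ρ_c).
d = a (ρ_m − ρ_c)/(ρ_c − ρ_w) = 12840 m × 479/1748 = 3520 m.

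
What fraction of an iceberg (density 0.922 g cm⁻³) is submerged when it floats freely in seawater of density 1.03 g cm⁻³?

Submerged fraction = ρ_obj/ρ_fluid = 0.922/1.03 = 0.895.

0.895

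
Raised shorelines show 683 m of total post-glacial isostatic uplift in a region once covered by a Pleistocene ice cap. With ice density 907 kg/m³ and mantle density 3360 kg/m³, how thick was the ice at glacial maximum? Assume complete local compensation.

2530 m

u = t ρ_ice/ρ_m → t = u ρ_m/ρ_ice = 683 m × 3360/907 = 2530 m.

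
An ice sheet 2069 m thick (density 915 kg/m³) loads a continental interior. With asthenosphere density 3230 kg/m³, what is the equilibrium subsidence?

In Airy isostatic equilibrium: the ice load ρ_ice t is balanced by mantle displaced below, ρ_m s.
s = t ρ_ice / ρ_m = 2069 m × 915/3230 = 586 m.

586 m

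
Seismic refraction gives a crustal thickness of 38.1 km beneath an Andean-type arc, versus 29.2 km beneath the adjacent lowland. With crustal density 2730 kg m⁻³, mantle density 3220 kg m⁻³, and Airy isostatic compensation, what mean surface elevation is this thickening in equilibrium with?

Excess crust Δ = 38.1 km − 29.2 km = 8.9 km, split between elevation h and root r with h + r = Δ.
Airy balance ρ_c h = (ρ_m − ρ_c) r gives r = h ρ_c/(ρ_m − ρ_c), so h (1 + ρ_c/(ρ_m − ρ_c)) = Δ, i.e. h = Δ (ρ_m − ρ_c)/ρ_m.
h = 8.9 km × 490/3220 = 1.35 km.

1.35 km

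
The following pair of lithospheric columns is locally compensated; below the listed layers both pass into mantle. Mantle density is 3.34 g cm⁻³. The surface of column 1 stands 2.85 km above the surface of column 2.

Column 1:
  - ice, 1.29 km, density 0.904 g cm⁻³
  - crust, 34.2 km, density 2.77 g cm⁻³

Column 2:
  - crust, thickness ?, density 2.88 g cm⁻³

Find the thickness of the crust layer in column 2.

Take the compensation level at the base of the deeper column (depth z_c below the surface of column 1) and equate Σ ρ_i t_i down to z_c; mantle fills any gap and the z_c terms cancel.
Column 1: 1.29×0.904 + 34.2×2.77 + (z_c − 35.49)×3.34
Column 2: 2.85×0 + x×2.88 + (z_c − 2.85 − 0 − x)×3.34
The z_c×3.34 term appears on both sides and cancels. Collect the known terms of each column as K = Σ(ρt)_known − 3.34 × (depth of known layers): K_1 = 95.90016 − 3.34×35.49 = −22.63644; K_2 = 0 − 3.34×(2.85 + 0) = −9.519.
Balance: K_1 = K_2 − x×(3.34 − 2.88), so x = (K_2 − K_1)/(3.34 − 2.88) = 13.1174/0.46 = 28.5 km.

28.5 km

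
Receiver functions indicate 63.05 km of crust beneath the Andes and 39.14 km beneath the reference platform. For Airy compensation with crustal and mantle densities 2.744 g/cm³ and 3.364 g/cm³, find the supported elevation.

4.41 km

Excess crust Δ = 63.05 km − 39.14 km = 23.91 km, split between elevation h and root r with h + r = Δ.
Airy balance ρ_c h = (ρ_m − ρ_c) r gives r = h ρ_c/(ρ_m − ρ_c), so h (1 + ρ_c/(ρ_m − ρ_c)) = Δ, i.e. h = Δ (ρ_m − ρ_c)/ρ_m.
h = 23.91 km × 0.62/3.364 = 4.41 km.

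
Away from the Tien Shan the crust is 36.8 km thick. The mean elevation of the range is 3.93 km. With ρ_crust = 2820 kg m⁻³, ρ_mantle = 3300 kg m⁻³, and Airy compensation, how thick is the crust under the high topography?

Root depth r = h ρ_c / (ρ_m − ρ_c) = 3.93 km × 2820 / 480 = 23.09 km.
Total thickness = T + h + r = 36.8 km + 3.93 km + 23.09 km = 63.8 km.

63.8 km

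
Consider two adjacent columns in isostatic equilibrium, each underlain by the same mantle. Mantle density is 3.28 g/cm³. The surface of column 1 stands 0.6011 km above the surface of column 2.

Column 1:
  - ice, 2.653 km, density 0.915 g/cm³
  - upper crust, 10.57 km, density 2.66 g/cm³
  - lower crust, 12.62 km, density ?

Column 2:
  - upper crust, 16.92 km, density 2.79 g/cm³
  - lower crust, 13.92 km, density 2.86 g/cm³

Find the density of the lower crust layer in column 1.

Take the compensation level at the base of the deeper column (depth z_c below the surface of column 1) and equate Σ ρ_i t_i down to z_c; mantle fills any gap and the z_c terms cancel.
Column 1: 2.653×0.915 + 10.57×2.66 + 12.62×ρ + (z_c − 25.843)×3.28
Column 2: 0.6011×0 + 16.92×2.79 + 13.92×2.86 + (z_c − 0.6011 − 30.84)×3.28
The z_c×3.28 term appears on both sides and cancels. Collect the known terms of each column as K = Σ(ρt)_known − 3.28 × (depth of known layers): K_1 = 30.543695 − 3.28×25.843 = −54.221345; K_2 = 87.018 − 3.28×(0.6011 + 30.84) = −16.108808.
Balance: K_1 + 12.62×ρ = K_2, so ρ = (K_2 − K_1)/12.62 = 38.1125/12.62 = 3.02 g/cm³.

3.02 g/cm³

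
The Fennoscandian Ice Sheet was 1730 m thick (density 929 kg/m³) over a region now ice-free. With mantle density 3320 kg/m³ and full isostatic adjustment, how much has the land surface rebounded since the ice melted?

Removing the load lets mantle flow back in; uplift u satisfies ρ_ice t = ρ_m u.
u = t ρ_ice/ρ_m = 1730 m × 929/3320 = 484 m.

484 m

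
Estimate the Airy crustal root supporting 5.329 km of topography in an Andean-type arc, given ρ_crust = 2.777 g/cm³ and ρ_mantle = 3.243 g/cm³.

31.8 km

Isostatic balance requires: the weight of the topography is balanced by the buoyancy of the root, ρ_c h = (ρ_m − ρ_c) r.
r = h · ρ_c / (ρ_m − ρ_c) = 5.329 km × 2.777 / (3.243 − 2.777) = 31.8 km.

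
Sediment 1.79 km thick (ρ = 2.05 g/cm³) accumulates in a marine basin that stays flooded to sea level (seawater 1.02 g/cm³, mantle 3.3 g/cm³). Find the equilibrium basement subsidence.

Submarine loading: the sediment displaces seawater, and the subsidence is in turn flooded, so s (ρ_m − ρ_w) = t (ρ_sed − ρ_w).
s = 1.79 km × (2.05 − 1.02) / (3.3 − 1.02) = 0.809 km.

0.809 km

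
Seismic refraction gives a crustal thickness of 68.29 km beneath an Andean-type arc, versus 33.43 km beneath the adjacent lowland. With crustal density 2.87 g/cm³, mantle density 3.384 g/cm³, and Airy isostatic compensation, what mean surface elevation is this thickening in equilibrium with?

5.29 km

Excess crust Δ = 68.29 km − 33.43 km = 34.86 km, split between elevation h and root r with h + r = Δ.
Airy balance ρ_c h = (ρ_m − ρ_c) r gives r = h ρ_c/(ρ_m − ρ_c), so h (1 + ρ_c/(ρ_m − ρ_c)) = Δ, i.e. h = Δ (ρ_m − ρ_c)/ρ_m.
h = 34.86 km × 0.514/3.384 = 5.29 km.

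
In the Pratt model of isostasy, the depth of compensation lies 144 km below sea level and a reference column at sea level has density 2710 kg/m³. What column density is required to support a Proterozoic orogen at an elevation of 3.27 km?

2650 kg/m³

Pratt balance: ρ_ref D = ρ (D + h).
ρ = ρ_ref D/(D + h) = 2710 × 144 km/(144 km + 3.27 km) = 2650 kg/m³.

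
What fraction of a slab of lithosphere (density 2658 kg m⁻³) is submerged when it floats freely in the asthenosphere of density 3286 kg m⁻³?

Submerged fraction = ρ_obj/ρ_fluid = 2658/3286 = 0.809.

0.809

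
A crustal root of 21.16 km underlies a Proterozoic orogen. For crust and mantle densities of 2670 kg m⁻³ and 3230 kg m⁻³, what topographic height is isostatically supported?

4.44 km

By Archimedes' principle applied to the lithosphere: ρ_c h = (ρ_m − ρ_c) r.
h = r (ρ_m − ρ_c) / ρ_c = 21.16 km × (3230 − 2670) / 2670 = 4.44 km.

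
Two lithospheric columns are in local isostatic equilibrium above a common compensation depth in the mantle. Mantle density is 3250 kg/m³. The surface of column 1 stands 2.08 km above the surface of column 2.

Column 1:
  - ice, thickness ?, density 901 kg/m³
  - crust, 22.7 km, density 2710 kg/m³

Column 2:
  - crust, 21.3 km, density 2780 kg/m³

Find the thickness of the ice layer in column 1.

1.92 km

Take the compensation level at the base of the deeper column (depth z_c below the surface of column 1) and equate Σ ρ_i t_i down to z_c; mantle fills any gap and the z_c terms cancel.
Column 1: x×901 + 22.7×2710 + (z_c − 22.7 − x)×3250
Column 2: 2.08×0 + 21.3×2780 + (z_c − 2.08 − 21.3)×3250
The z_c×3250 term appears on both sides and cancels. Collect the known terms of each column as K = Σ(ρt)_known − 3250 × (depth of known layers): K_1 = 61517 − 3250×22.7 = −12258; K_2 = 59214 − 3250×(2.08 + 21.3) = −16771.
Balance: K_1 − x×(3250 − 901) = K_2, so x = (K_1 − K_2)/(3250 − 901) = 4513/2349 = 1.92 km.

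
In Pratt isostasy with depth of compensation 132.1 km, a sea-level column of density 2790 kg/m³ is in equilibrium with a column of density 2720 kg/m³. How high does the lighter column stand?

ρ_ref D = ρ (D + h) → h = D (ρ_ref − ρ)/ρ.
h = 132.1 km × (2790 − 2720)/2720 = 3.4 km.

3.4 km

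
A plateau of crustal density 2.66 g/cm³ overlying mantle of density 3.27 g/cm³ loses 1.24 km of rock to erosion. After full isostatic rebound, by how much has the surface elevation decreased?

Rebound u = e ρ_c/ρ_m = 1.24 km × 2.66/3.27 = 1.009 km.
Net surface drop = e − u = 1.24 km − 1.009 km = e (ρ_m − ρ_c)/ρ_m = 0.231 km.

0.231 km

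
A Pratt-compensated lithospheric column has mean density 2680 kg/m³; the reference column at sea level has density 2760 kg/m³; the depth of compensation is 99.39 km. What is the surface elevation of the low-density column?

2.97 km

ρ_ref D = ρ (D + h) → h = D (ρ_ref − ρ)/ρ.
h = 99.39 km × (2760 − 2680)/2680 = 2.97 km.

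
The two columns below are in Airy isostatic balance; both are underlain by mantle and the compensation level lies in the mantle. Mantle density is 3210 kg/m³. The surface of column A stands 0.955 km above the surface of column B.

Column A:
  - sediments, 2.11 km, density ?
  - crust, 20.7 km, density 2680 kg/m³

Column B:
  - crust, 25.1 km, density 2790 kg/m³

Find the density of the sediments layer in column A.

1960 kg/m³

Take the compensation level at the base of the deeper column (depth z_c below the surface of column A) and equate Σ ρ_i t_i down to z_c; mantle fills any gap and the z_c terms cancel.
Column A: 2.11×ρ + 20.7×2680 + (z_c − 22.81)×3210
Column B: 0.955×0 + 25.1×2790 + (z_c − 0.955 − 25.1)×3210
The z_c×3210 term appears on both sides and cancels. Collect the known terms of each column as K = Σ(ρt)_known − 3210 × (depth of known layers): K_A = 55476 − 3210×22.81 = −17744.1; K_B = 70029 − 3210×(0.955 + 25.1) = −13607.55.
Balance: K_A + 2.11×ρ = K_B, so ρ = (K_B − K_A)/2.11 = 4136.55/2.11 = 1960 kg/m³.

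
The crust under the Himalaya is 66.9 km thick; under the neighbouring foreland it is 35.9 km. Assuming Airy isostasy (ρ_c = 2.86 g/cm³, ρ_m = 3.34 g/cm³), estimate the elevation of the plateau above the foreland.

Excess crust Δ = 66.9 km − 35.9 km = 31 km, split between elevation h and root r with h + r = Δ.
Airy balance ρ_c h = (ρ_m − ρ_c) r gives r = h ρ_c/(ρ_m − ρ_c), so h (1 + ρ_c/(ρ_m − ρ_c)) = Δ, i.e. h = Δ (ρ_m − ρ_c)/ρ_m.
h = 31 km × 0.48/3.34 = 4.46 km.

4.46 km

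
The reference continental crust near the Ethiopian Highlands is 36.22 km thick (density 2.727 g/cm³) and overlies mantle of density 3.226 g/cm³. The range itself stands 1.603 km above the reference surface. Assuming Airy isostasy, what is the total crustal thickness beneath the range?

Root depth r = h ρ_c / (ρ_m − ρ_c) = 1.603 km × 2.727 / 0.499 = 8.76 km.
Total thickness = T + h + r = 36.22 km + 1.603 km + 8.76 km = 46.6 km.

46.6 km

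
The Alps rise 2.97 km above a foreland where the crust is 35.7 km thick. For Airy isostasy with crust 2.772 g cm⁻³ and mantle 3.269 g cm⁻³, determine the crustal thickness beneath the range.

Root depth r = h ρ_c / (ρ_m − ρ_c) = 2.97 km × 2.772 / 0.497 = 16.57 km.
Total thickness = T + h + r = 35.7 km + 2.97 km + 16.57 km = 55.2 km.

55.2 km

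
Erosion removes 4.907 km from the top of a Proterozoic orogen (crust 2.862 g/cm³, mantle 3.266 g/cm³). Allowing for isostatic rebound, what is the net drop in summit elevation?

Rebound u = e ρ_c/ρ_m = 4.907 km × 2.862/3.266 = 4.3 km.
Net surface drop = e − u = 4.907 km − 4.3 km = e (ρ_m − ρ_c)/ρ_m = 0.607 km.

0.607 km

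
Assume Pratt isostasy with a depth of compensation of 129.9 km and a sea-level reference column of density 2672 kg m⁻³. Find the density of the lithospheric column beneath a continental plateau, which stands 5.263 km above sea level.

Pratt balance: ρ_ref D = ρ (D + h).
ρ = ρ_ref D/(D + h) = 2672 × 129.9 km/(129.9 km + 5.263 km) = 2570 kg m⁻³.

2570 kg m⁻³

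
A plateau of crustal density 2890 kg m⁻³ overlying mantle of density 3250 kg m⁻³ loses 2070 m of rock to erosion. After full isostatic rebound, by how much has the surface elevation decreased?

229 m

Rebound u = e ρ_c/ρ_m = 2070 m × 2890/3250 = 1841 m.
Net surface drop = e − u = 2070 m − 1841 m = e (ρ_m − ρ_c)/ρ_m = 229 m.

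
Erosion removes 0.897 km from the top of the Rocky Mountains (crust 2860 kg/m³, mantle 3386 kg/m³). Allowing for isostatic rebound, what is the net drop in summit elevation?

Rebound u = e ρ_c/ρ_m = 0.897 km × 2860/3386 = 0.7577 km.
Net surface drop = e − u = 0.897 km − 0.7577 km = e (ρ_m − ρ_c)/ρ_m = 0.139 km.

0.139 km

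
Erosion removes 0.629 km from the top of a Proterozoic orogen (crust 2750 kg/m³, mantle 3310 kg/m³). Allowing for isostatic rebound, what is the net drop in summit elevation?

Rebound u = e ρ_c/ρ_m = 0.629 km × 2750/3310 = 0.5226 km.
Net surface drop = e − u = 0.629 km − 0.5226 km = e (ρ_m − ρ_c)/ρ_m = 0.106 km.

0.106 km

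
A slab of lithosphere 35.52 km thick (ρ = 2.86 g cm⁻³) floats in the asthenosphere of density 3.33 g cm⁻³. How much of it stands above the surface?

5.01 km

Floating equilibrium: submerged depth d = t ρ_obj/ρ_fluid = 35.52 km × 2.86/3.33 = 30.51 km.
Freeboard = t − d = 35.52 km − 30.51 km = 5.01 km.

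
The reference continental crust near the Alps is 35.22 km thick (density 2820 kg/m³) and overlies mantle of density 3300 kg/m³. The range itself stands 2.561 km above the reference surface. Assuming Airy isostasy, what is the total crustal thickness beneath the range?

52.8 km

Root depth r = h ρ_c / (ρ_m − ρ_c) = 2.561 km × 2820 / 480 = 15.05 km.
Total thickness = T + h + r = 35.22 km + 2.561 km + 15.05 km = 52.8 km.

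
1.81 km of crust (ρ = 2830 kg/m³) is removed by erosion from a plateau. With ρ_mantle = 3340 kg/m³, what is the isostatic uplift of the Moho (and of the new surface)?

1.53 km

Unloading: uplift u = e ρ_c/ρ_m = 1.81 km × 2830/3340 = 1.53 km.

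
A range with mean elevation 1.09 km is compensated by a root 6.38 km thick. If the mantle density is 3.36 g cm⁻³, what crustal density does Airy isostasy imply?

2.87 g cm⁻³

ρ_c h = (ρ_m − ρ_c) r → ρ_c (h + r) = ρ_m r → ρ_c = ρ_m r / (h + r).
ρ_c = 3.36 × 6.38 km / (1.09 km + 6.38 km) = 2.87 g cm⁻³.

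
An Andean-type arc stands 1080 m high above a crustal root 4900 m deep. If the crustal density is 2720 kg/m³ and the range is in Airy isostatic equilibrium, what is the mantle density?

3320 kg/m³

Airy balance: ρ_c h = (ρ_m − ρ_c) r → ρ_m = ρ_c (1 + h/r).
ρ_m = 2720 × (1 + 1080 m/4900 m) = 3320 kg/m³.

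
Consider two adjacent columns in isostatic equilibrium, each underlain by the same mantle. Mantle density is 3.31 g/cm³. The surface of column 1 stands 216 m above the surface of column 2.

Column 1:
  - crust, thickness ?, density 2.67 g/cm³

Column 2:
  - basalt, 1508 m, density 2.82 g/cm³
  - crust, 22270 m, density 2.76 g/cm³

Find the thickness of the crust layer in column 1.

Take the compensation level at the base of the deeper column (depth z_c below the surface of column 1) and equate Σ ρ_i t_i down to z_c; mantle fills any gap and the z_c terms cancel.
Column 1: x×2.67 + (z_c − 0 − x)×3.31
Column 2: 216×0 + 1508×2.82 + 22270×2.76 + (z_c − 216 − 23778)×3.31
The z_c×3.31 term appears on both sides and cancels. Collect the known terms of each column as K = Σ(ρt)_known − 3.31 × (depth of known layers): K_1 = 0 − 3.31×0 = 0; K_2 = 65717.76 − 3.31×(216 + 23778) = −13702.38.
Balance: K_1 − x×(3.31 − 2.67) = K_2, so x = (K_1 − K_2)/(3.31 − 2.67) = 13702.4/0.64 = 21400 m.

21400 m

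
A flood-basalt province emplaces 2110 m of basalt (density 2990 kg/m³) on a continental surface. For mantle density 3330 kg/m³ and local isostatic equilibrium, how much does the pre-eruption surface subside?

1890 m

Subaerial loading: s = t ρ_load / ρ_m.
s = 2110 m × 2990/3330 = 1890 m.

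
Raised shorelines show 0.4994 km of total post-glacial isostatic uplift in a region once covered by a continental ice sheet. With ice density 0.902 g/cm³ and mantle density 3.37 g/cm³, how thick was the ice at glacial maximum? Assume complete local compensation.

1.87 km

u = t ρ_ice/ρ_m → t = u ρ_m/ρ_ice = 0.4994 km × 3.37/0.902 = 1.87 km.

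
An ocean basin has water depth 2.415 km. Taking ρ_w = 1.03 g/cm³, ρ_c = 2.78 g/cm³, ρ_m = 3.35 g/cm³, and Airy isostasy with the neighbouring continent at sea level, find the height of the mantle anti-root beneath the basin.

7.41 km

Equating mass per unit area of the two columns: replacing crust with seawater at the top is compensated by replacing crust with mantle at the base: d (ρ_c − ρ_w) = a (ρ_m − ρ_c).
a = d (ρ_c − ρ_w)/(ρ_m − ρ_c) = 2.415 km × 1.75/0.57 = 7.41 km.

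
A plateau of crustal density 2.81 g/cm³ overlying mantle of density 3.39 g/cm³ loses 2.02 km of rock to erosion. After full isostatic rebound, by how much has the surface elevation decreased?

Rebound u = e ρ_c/ρ_m = 2.02 km × 2.81/3.39 = 1.674 km.
Net surface drop = e − u = 2.02 km − 1.674 km = e (ρ_m − ρ_c)/ρ_m = 0.346 km.

0.346 km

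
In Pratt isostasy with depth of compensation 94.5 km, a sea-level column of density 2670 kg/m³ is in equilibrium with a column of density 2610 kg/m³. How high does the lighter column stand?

ρ_ref D = ρ (D + h) → h = D (ρ_ref − ρ)/ρ.
h = 94.5 km × (2670 − 2610)/2610 = 2.17 km.

2.17 km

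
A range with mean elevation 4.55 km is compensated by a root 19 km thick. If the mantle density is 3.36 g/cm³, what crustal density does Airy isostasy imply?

ρ_c h = (ρ_m − ρ_c) r → ρ_c (h + r) = ρ_m r → ρ_c = ρ_m r / (h + r).
ρ_c = 3.36 × 19 km / (4.55 km + 19 km) = 2.71 g/cm³.

2.71 g/cm³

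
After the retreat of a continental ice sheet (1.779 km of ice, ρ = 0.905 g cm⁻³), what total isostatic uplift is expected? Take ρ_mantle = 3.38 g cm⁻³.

0.476 km

Removing the load lets mantle flow back in; uplift u satisfies ρ_ice t = ρ_m u.
u = t ρ_ice/ρ_m = 1.779 km × 0.905/3.38 = 0.476 km.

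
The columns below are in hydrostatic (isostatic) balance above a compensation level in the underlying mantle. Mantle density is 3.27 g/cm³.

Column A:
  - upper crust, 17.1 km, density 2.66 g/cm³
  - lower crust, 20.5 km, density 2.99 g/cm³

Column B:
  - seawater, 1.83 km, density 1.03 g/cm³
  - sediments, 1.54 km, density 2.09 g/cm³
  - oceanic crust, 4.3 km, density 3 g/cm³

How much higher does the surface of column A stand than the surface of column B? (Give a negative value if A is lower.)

For any compensation level in the mantle, the mantle terms cancel and isostasy reduces to e = (Σt_A − Σt_B) − (Σ(ρt)_A − Σ(ρt)_B) / ρ_m.
Σt_A = 37.6 km; Σt_B = 7.67 km; Σ(ρt)_A = 106.781; Σ(ρt)_B = 18.0035 (in km·g/cm³).
e = (37.6 − 7.67) − (106.781 − 18.0035) / 3.27 = 2.78 km.

2.78 km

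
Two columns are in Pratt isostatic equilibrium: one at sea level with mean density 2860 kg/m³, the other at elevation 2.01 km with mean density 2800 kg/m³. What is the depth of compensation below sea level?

ρ_ref D = ρ (D + h) → D (ρ_ref − ρ) = ρ h.
D = ρ h/(ρ_ref − ρ) = 2800 × 2.01 km/(2860 − 2800) = 93.8 km.

93.8 km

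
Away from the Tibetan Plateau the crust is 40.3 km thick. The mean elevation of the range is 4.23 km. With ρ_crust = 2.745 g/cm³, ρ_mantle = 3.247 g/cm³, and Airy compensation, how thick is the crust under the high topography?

Root depth r = h ρ_c / (ρ_m − ρ_c) = 4.23 km × 2.745 / 0.502 = 23.13 km.
Total thickness = T + h + r = 40.3 km + 4.23 km + 23.13 km = 67.7 km.

67.7 km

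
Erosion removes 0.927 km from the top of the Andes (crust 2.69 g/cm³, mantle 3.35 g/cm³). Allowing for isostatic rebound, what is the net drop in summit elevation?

Rebound u = e ρ_c/ρ_m = 0.927 km × 2.69/3.35 = 0.7444 km.
Net surface drop = e − u = 0.927 km − 0.7444 km = e (ρ_m − ρ_c)/ρ_m = 0.183 km.

0.183 km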